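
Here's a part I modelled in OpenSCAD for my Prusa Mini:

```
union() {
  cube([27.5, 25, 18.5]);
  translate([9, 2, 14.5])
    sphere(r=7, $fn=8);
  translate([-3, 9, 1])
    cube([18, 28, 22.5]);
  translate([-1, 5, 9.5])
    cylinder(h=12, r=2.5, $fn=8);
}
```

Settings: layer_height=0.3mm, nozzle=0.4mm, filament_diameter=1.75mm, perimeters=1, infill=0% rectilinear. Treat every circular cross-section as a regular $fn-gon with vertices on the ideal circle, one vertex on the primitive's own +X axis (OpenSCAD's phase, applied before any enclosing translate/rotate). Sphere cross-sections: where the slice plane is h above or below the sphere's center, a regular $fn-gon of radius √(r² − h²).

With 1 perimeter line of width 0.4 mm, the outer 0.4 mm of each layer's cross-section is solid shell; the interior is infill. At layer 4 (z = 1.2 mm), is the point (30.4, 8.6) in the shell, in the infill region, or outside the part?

At z = 1.2 mm: the cube (footprint 27.5×25) is included at this height; the sphere at (9, 2) is not intersected at this z (|z−center|=13.300 > r=7); the cube at (-3, 9) (footprint 18×28) is included at this height; the cylinder at (-1, 5) is not intersected at this z (z outside [9.5, 21.5]); Combining (union): the regions partially overlap (shared area 240.00 mm²), so overlapping operands fuse into one piece — 1 connected region. Overall, the cross-section is a single solid region. The nearest boundary edge runs (27.50, 25.00)→(27.50, 0.00); distance from the point to it = 2.90 mm. The point is not inside any of the regions above, so it lies outside the cross-section (2.90 mm from the nearest boundary).

outside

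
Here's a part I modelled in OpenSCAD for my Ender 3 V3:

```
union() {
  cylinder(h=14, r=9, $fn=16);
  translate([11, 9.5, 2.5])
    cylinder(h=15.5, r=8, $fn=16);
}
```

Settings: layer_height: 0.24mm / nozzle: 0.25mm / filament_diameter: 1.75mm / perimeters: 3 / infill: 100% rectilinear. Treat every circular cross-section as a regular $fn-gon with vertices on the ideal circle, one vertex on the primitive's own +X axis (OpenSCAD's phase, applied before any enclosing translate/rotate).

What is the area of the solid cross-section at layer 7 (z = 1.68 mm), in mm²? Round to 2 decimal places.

At z = 1.68 mm: the cylinder: section is a regular 16-gon, circumradius r=9 (area = (16/2)·9.000²·sin(360°/16) = 247.98 mm²); the cylinder at (11, 9.5) is not intersected at this z (z outside [2.5, 18]); Taking the union: only the r=9 cylinder is present, so the union is just that shape — area = 247.98 mm². Overall, the cross-section is a single solid region. Net area = 247.98 mm².

247.98 mm²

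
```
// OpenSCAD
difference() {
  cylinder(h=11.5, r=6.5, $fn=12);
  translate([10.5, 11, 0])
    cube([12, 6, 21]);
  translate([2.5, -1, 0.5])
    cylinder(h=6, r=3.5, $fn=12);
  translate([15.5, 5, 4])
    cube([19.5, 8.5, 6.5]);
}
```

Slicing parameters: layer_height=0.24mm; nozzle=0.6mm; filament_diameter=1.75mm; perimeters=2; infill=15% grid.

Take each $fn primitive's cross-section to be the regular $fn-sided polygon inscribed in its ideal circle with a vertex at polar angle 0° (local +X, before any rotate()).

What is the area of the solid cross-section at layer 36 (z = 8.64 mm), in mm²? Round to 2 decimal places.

At z = 8.64 mm: the cylinder: section is a regular 12-gon, circumradius r=6.5 (area = (12/2)·6.500²·sin(360°/12) = 126.75 mm²); the cube at (10.5, 11) is present — its section is the full 12×6 rectangle (area 72.00 mm²); the cylinder at (2.5, -1) is absent (z outside [0.5, 6.5]); the cube at (15.5, 5) (footprint 19.5×8.5) is included at this height (area 165.75 mm²); After the difference (first − rest): starting from the r=6.5 cylinder (126.75 mm²), the 12×6 cube at (10.5, 11) misses the remaining region (no effect); the 19.5×8.5 cube at (15.5, 5) misses the remaining region (no effect) — area = 126.75 mm². Overall, the cross-section is a single solid region. Net area = 126.75 mm².

126.75 mm²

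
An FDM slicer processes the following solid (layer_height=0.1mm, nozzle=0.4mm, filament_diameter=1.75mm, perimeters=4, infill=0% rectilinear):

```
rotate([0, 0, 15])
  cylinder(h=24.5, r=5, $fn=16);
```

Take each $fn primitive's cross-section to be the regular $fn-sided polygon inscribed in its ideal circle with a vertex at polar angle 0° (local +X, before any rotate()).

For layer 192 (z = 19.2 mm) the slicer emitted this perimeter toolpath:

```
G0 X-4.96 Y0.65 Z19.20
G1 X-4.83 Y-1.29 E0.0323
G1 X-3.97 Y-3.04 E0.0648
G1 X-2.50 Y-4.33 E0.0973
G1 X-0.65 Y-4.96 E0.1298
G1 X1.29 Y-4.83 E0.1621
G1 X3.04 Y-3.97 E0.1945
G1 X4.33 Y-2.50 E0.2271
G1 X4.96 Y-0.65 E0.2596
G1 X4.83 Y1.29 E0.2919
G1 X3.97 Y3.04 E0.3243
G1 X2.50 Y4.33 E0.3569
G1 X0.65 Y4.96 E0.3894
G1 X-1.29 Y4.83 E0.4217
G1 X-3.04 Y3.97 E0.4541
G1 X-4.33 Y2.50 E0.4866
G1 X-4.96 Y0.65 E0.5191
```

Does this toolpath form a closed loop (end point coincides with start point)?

yes

Start point (G0): (-4.96, 0.65). End point (last G1): the path returns to the start — closed.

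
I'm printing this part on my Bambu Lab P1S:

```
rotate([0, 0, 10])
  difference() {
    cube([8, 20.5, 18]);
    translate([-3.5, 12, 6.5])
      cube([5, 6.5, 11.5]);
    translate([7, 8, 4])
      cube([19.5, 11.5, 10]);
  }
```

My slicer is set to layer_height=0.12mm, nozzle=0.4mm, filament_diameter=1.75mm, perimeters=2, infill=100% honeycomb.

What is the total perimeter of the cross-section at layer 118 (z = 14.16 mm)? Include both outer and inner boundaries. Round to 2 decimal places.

At z = 14.16 mm: the 8×20.5 cube contributes its full rectangle (perimeter 57.00 mm); the cube at (-3.5, 12) (footprint 5×6.5) is included at this height (perimeter 23.00 mm); the cube at (7, 8) is not intersected at this z (z outside [4, 14]); Subtracting the remaining from the first: starting from the 8×20.5 cube, the 5×6.5 cube at (-3.5, 12) partially overlaps it — only the 9.75 mm² overlap (of its 32.50 mm²) is removed, clipping the outline — boundary = 60.00 mm; (whole slice rotated 10° about Z — lengths, areas and connectivity unchanged). Overall, the cross-section is a single solid region. Total boundary length (outer) = 60.00 mm.

60.00 mm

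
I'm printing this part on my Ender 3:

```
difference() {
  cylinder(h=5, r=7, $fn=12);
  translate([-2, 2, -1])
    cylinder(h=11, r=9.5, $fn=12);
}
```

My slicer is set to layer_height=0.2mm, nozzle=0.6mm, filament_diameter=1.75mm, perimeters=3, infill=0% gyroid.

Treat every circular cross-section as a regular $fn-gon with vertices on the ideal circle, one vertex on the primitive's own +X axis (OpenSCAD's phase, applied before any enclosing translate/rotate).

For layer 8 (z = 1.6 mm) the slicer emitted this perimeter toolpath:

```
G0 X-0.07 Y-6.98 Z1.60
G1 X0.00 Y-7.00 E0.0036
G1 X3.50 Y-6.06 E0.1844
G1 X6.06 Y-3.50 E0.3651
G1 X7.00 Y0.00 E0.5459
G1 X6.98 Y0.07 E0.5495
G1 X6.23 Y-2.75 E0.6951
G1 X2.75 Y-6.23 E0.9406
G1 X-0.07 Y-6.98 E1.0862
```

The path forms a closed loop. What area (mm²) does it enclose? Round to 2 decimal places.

Apply the shoelace formula to the sequence of (X, Y) vertices; enclosed area = 1.97 mm².

1.97 mm²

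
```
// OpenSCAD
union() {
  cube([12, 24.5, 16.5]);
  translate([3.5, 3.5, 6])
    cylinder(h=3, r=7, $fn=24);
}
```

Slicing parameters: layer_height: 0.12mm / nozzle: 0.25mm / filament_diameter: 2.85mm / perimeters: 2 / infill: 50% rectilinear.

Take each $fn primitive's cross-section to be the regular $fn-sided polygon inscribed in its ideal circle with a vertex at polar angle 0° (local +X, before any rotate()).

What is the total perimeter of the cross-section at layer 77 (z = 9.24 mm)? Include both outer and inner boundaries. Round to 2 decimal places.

73.00 mm

At z = 9.24 mm: the cube is present — its section is the full 12×24.5 rectangle (perimeter 73.00 mm); the cylinder at (3.5, 3.5) is not intersected at this z (z outside [6, 9]); Merging all regions: only the 12×24.5 cube is present, so the union is just that shape — boundary = 73.00 mm. Overall, the cross-section is a single solid region. Total boundary length (outer) = 73.00 mm.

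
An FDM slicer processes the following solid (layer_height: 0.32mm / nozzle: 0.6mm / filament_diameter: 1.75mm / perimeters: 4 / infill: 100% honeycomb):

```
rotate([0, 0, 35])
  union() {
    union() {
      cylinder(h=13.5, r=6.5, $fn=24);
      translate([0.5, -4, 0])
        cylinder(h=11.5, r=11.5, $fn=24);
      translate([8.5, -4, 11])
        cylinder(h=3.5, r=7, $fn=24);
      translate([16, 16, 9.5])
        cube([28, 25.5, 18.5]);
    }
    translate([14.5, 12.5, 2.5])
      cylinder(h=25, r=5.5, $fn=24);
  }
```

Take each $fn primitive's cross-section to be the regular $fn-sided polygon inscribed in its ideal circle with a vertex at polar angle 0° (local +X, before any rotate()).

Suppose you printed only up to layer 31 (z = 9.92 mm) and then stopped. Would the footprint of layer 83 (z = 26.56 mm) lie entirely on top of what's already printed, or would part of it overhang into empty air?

entirely on top

Compare the two slices. At z = 9.92: the r=6.5 cylinder contributes a regular 24-gon of circumradius 6.5 (area = (24/2)·6.500²·sin(360°/24) = 131.22 mm²); the r=11.5 cylinder at (0.5, -4) gives a regular 24-gon of circumradius 11.5 (constant along its height) (area = (24/2)·11.500²·sin(360°/24) = 410.75 mm²); the cylinder at (8.5, -4) is absent (z outside [11, 14.5]); the cube at (16, 16) is present — its section is the full 28×25.5 rectangle (area 714.00 mm²); Combining (union): the regions partially overlap — summed areas 1255.97 mm² minus the doubly-counted overlap 131.22 mm² gives 1124.75 mm² — area = 1124.75 mm²; the cylinder at (14.5, 12.5): section is a regular 24-gon, circumradius r=5.5 (area = (24/2)·5.500²·sin(360°/24) = 93.95 mm²); Combining (union): the regions partially overlap — summed areas 1218.70 mm² minus the doubly-counted overlap 2.90 mm² gives 1215.80 mm² — area = 1215.80 mm²; (rotated 35° about Z; rotation is an isometry so areas/perimeters/island counts are preserved). At z = 26.56: the cylinder is absent (z outside [0, 13.5]); the cylinder at (0.5, -4) does not reach this height (z outside [0, 11.5]); the cylinder at (8.5, -4) does not reach this height (z outside [11, 14.5]); the 28×25.5 cube at (16, 16) contributes its full rectangle (area 714.00 mm²); Taking the union: only the 28×25.5 cube at (16, 16) is present, so the union is just that shape — area = 714.00 mm²; the r=5.5 cylinder at (14.5, 12.5) gives a regular 24-gon of circumradius 5.5 (constant along its height) (area = (24/2)·5.500²·sin(360°/24) = 93.95 mm²); Taking the union: the regions partially overlap — summed areas 807.95 mm² minus the doubly-counted overlap 2.90 mm² gives 805.05 mm² — area = 805.05 mm²; (whole slice rotated 35° about Z — lengths, areas and connectivity unchanged). Checking containment: the cross-section at z = 26.56 is a subset of the cross-section at z = 9.92.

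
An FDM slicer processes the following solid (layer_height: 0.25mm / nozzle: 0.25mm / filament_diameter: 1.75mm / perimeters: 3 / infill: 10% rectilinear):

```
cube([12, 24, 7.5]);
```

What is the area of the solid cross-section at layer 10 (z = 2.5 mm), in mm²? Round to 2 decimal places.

At z = 2.5 mm: the cube (footprint 12×24) is included at this height (area 288.00 mm²). Overall, the cross-section is a single solid region. Net area = 288.00 mm².

288.00 mm²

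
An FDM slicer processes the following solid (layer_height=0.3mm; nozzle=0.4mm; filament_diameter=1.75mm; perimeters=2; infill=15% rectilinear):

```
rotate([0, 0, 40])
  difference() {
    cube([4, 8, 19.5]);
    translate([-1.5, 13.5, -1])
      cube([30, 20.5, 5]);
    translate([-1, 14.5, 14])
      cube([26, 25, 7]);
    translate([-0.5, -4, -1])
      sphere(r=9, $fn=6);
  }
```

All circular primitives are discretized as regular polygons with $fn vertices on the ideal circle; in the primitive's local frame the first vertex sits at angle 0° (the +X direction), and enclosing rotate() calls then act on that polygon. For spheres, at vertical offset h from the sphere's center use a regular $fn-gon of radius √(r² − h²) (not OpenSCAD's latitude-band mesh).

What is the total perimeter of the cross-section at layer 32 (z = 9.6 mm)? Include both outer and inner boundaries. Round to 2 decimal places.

At z = 9.6 mm: the cube is present — its section is the full 4×8 rectangle (perimeter 24.00 mm); the cube at (-1.5, 13.5) is absent (z outside [-1, 4]); the cube at (-1, 14.5) does not reach this height (z outside [14, 21]); the sphere at (-0.5, -4) is not intersected at this z (|z−center|=10.600 > r=9); After the difference (first − rest): none of the subtracted shapes is present at this height, so the 4×8 cube is unchanged — boundary = 24.00 mm; (rotated 40° about Z; rotation is an isometry so areas/perimeters/island counts are preserved). Overall, the cross-section is a single solid region. Total boundary length (outer) = 24.00 mm.

24.00 mm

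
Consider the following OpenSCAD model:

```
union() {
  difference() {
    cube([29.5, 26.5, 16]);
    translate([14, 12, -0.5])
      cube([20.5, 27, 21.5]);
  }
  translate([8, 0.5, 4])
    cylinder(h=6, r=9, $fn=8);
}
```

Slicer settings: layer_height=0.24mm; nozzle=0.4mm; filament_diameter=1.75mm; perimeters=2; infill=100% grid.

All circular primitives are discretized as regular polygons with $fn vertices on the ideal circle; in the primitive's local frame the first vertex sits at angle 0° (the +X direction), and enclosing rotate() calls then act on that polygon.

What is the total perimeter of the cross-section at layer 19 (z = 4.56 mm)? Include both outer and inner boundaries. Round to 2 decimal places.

At z = 4.56 mm: the cube (footprint 29.5×26.5) is included at this height (perimeter 112.00 mm); the 20.5×27 cube at (14, 12) contributes its full rectangle (perimeter 95.00 mm); Taking the first minus the rest: starting from the 29.5×26.5 cube, the 20.5×27 cube at (14, 12) partially overlaps it — only the 224.75 mm² overlap (of its 553.50 mm²) is removed, clipping the outline — boundary = 112.00 mm; the r=9 cylinder at (8, 0.5) gives a regular 8-gon of circumradius 9 (constant along its height) (perimeter = 2·8·9.000·sin(180°/8) = 55.11 mm); Merging all regions: the regions partially overlap (shared area 121.79 mm²), so the edge portions inside another operand are dropped and the merged outline is re-measured after clipping — boundary = 121.92 mm. Overall, the cross-section is a single solid region. Total boundary length (outer) = 121.92 mm.

121.92 mm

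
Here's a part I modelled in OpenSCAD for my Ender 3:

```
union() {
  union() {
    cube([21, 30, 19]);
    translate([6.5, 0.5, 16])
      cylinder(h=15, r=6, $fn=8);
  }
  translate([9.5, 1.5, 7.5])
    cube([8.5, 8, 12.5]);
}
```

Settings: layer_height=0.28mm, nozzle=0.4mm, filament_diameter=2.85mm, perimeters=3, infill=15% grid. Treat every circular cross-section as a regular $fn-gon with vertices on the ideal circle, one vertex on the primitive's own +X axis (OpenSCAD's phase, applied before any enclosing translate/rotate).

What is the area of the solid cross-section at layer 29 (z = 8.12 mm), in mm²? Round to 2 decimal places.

630.00 mm²

At z = 8.12 mm: the cube is present — its section is the full 21×30 rectangle (area 630.00 mm²); the cylinder at (6.5, 0.5) does not reach this height (z outside [16, 31]); Combining (union): only the 21×30 cube is present, so the union is just that shape — area = 630.00 mm²; the 8.5×8 cube at (9.5, 1.5) contributes its full rectangle (area 68.00 mm²); Merging all regions: the 8.5×8 cube at (9.5, 1.5) lies entirely inside the result so far, so the union is just the result so far — area = 630.00 mm². Overall, the cross-section is a single solid region. Net area = 630.00 mm².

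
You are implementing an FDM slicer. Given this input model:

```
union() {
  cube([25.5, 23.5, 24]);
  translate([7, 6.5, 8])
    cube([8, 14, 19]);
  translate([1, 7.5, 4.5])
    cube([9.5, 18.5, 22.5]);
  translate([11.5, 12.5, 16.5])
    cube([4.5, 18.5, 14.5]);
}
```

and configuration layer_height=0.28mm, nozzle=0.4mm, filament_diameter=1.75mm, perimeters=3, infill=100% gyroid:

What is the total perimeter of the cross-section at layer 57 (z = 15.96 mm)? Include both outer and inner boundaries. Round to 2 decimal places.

At z = 15.96 mm: the cube (footprint 25.5×23.5) is included at this height (perimeter 98.00 mm); the cube at (7, 6.5) is present — its section is the full 8×14 rectangle (perimeter 44.00 mm); the 9.5×18.5 cube at (1, 7.5) contributes its full rectangle (perimeter 56.00 mm); the cube at (11.5, 12.5) is absent (z outside [16.5, 31]); Taking the union: the regions partially overlap (shared area 264.00 mm²), so the edge portions inside another operand are dropped and the merged outline is re-measured after clipping — boundary = 103.00 mm. Overall, the cross-section is a single solid region. Total boundary length (outer) = 103.00 mm.

103.00 mm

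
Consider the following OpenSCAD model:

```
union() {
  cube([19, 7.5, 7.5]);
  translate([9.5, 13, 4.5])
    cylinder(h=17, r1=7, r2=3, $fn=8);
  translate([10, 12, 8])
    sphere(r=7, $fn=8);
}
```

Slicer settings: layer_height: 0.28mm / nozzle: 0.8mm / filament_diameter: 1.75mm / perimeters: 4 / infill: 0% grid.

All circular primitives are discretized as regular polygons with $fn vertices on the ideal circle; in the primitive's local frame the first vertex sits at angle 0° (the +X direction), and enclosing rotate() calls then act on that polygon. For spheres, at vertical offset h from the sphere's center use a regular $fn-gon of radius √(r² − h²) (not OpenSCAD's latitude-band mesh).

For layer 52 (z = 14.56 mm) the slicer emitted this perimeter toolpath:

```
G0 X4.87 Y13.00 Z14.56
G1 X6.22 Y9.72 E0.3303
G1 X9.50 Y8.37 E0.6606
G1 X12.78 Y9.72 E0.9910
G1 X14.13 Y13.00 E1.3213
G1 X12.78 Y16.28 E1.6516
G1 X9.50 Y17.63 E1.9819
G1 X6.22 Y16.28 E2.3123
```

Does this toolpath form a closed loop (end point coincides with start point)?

no

Start point (G0): (4.87, 13.00). End point (last G1): the path does not return to the start — open.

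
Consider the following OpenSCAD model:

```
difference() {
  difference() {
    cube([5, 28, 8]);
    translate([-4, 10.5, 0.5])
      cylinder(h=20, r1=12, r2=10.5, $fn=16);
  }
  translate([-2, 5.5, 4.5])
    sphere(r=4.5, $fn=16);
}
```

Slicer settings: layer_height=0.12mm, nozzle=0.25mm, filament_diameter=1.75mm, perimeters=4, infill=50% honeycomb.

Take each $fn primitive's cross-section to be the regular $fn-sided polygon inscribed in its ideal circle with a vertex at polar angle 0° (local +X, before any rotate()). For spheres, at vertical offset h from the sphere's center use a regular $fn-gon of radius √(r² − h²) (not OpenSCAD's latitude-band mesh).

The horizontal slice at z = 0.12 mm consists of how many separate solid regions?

1

At z = 0.12 mm: the cube (footprint 5×28) is included at this height; the cone at (-4, 10.5) is not intersected at this z (z outside [0.5, 20.5]); After the difference (first − rest): none of the subtracted shapes is present at this height, so the 5×28 cube is unchanged — 1 connected region; the r=4.5 sphere at (-2, 5.5) contributes a regular 16-gon of circumradius √(4.5²−4.38²) = 1.032; After the difference (first − rest): starting from the result so far, the r=4.5 sphere at (-2, 5.5) misses the remaining region (no effect) — 1 connected region. The result has 1 disconnected region.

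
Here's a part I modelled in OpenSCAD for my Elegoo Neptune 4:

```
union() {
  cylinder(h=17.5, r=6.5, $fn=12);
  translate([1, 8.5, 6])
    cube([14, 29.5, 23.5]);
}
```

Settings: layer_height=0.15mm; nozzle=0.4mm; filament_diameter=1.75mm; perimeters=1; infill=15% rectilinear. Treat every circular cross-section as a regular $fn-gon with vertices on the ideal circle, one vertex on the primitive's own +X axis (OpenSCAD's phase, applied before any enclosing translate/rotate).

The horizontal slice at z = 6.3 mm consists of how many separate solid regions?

At z = 6.3 mm: the cylinder: section is a regular 12-gon, circumradius r=6.5; the cube at (1, 8.5) is present — its section is the full 14×29.5 rectangle; Combining (union): the 2 present regions are separate (no shared area or edge), so areas and boundary lengths simply add and each stays a separate island — 2 connected regions. The result has 2 disconnected regions.

2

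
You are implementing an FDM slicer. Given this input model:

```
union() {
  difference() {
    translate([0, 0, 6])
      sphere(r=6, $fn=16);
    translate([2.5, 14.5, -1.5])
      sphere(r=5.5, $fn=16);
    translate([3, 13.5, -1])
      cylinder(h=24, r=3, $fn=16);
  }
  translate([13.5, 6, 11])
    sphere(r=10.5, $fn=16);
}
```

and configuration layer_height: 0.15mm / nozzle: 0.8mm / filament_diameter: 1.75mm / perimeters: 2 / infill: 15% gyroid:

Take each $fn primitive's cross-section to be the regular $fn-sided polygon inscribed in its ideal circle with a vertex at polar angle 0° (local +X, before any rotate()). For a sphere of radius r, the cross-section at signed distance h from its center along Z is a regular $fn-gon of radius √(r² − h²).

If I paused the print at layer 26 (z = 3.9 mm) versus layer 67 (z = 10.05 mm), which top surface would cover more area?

Layer 26 (z = 3.9): the sphere: section is a regular 16-gon, circumradius = √(r²−h²) = √(6²−2.1²) = 5.620 (area = (16/2)·5.620²·sin(360°/16) = 96.71 mm²); the r=5.5 sphere at (2.5, 14.5) contributes a regular 16-gon of circumradius √(5.5²−5.4²) = 1.044 (area = (16/2)·1.044²·sin(360°/16) = 3.34 mm²); the cylinder at (3, 13.5): section is a regular 16-gon, circumradius r=3 (area = (16/2)·3.000²·sin(360°/16) = 27.55 mm²); Taking the first minus the rest: starting from the r=6 sphere (96.71 mm²), the r=5.5 sphere at (2.5, 14.5) misses the remaining region (no effect); the r=3 cylinder at (3, 13.5) misses the remaining region (no effect) — area = 96.71 mm²; the sphere at (13.5, 6): section is a regular 16-gon, circumradius = √(r²−h²) = √(10.5²−7.1²) = 7.736 (area = (16/2)·7.736²·sin(360°/16) = 183.20 mm²); Taking the union: the 2 present regions are separate (no shared area or edge), so areas and boundary lengths simply add and each stays a separate island — area = 279.91 mm². So its area = 279.91 mm². Layer 67 (z = 10.05): the r=6 sphere slices to a regular 16-gon of circumradius 4.427 (√(r²−h²) with h=4.05 from center) (area = (16/2)·4.427²·sin(360°/16) = 60.00 mm²); the sphere at (2.5, 14.5) is absent (|z−center|=11.550 > r=5.5); the cylinder at (3, 13.5): section is a regular 16-gon, circumradius r=3 (area = (16/2)·3.000²·sin(360°/16) = 27.55 mm²); Subtracting the remaining from the first: starting from the r=6 sphere (60.00 mm²), the r=3 cylinder at (3, 13.5) misses the remaining region (no effect) — area = 60.00 mm²; the r=10.5 sphere at (13.5, 6) slices to a regular 16-gon of circumradius 10.457 (√(r²−h²) with h=0.95 from center) (area = (16/2)·10.457²·sin(360°/16) = 334.76 mm²); Taking the union: the regions partially overlap — summed areas 394.76 mm² minus the doubly-counted overlap 0.02 mm² gives 394.74 mm² — area = 394.74 mm². So its area = 394.74 mm². Layer 67 is larger (394.74 vs 279.91 mm²).

layer 67 (z = 10.05 mm)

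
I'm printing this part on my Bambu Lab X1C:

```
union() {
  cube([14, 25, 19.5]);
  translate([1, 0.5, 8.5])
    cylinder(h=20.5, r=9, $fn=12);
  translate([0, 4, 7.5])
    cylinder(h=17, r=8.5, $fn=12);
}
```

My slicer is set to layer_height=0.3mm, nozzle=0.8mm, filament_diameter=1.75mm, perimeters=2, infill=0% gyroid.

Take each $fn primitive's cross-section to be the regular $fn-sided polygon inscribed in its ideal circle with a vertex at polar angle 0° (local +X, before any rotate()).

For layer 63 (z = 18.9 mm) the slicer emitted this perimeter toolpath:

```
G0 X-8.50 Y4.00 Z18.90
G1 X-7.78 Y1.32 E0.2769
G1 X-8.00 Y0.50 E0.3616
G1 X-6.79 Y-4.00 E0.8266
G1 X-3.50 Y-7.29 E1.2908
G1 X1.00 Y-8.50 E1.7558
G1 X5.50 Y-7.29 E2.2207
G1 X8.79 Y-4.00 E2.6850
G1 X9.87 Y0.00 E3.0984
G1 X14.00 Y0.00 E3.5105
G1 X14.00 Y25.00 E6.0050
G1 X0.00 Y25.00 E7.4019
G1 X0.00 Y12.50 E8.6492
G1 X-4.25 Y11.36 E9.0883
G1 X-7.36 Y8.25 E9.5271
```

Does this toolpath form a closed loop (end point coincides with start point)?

Start point (G0): (-8.50, 4.00). End point (last G1): the path does not return to the start — open.

no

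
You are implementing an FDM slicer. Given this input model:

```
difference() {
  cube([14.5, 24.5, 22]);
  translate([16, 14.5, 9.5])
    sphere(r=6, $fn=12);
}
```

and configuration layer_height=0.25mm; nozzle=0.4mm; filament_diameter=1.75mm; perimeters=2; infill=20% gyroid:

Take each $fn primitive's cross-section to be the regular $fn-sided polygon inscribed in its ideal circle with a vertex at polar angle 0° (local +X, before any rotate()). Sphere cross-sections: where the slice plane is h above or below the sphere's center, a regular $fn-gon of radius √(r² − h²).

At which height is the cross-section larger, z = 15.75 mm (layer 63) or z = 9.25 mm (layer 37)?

layer 63 (z = 15.75 mm)

Layer 63 (z = 15.75): the cube (footprint 14.5×24.5) is included at this height (area 355.25 mm²); the sphere at (16, 14.5) is not intersected at this z (|z−center|=6.250 > r=6); Subtracting the remaining from the first: none of the subtracted shapes is present at this height, so the 14.5×24.5 cube is unchanged — area = 355.25 mm². So its area = 355.25 mm². Layer 37 (z = 9.25): the 14.5×24.5 cube contributes its full rectangle (area 355.25 mm²); the r=6 sphere at (16, 14.5) contributes a regular 12-gon of circumradius √(6²−0.25²) = 5.995 (area = (12/2)·5.995²·sin(360°/12) = 107.81 mm²); After the difference (first − rest): starting from the 14.5×24.5 cube (355.25 mm²), the r=6 sphere at (16, 14.5) partially overlaps it — only the 36.52 mm² overlap (of its 107.81 mm²) is removed, clipping the outline — area = 318.73 mm². So its area = 318.73 mm². Layer 63 is larger (355.25 vs 318.73 mm²).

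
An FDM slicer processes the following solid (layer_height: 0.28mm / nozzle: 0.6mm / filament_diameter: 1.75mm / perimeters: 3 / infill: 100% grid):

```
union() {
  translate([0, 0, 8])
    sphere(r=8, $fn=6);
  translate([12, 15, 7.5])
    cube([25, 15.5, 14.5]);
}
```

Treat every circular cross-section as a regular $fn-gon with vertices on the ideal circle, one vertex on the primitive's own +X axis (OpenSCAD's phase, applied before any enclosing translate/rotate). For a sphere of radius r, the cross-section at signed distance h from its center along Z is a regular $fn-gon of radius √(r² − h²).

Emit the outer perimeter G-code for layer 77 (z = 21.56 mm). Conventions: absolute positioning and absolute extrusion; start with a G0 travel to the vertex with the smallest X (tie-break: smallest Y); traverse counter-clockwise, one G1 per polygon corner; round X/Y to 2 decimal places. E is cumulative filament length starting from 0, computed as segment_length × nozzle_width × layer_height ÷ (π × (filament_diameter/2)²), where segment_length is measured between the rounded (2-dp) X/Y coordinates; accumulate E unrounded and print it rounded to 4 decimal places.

At z = 21.56 mm: the sphere is absent (|z−center|=13.560 > r=8); the cube at (12, 15) is present — its section is the full 25×15.5 rectangle; Merging all regions: only the 25×15.5 cube at (12, 15) is present, so the union is just that shape — 1 connected region. The outline is a single polygon with 4 vertices. Extrusion per mm of travel: 0.6 × 0.28 / (π × 0.875²) = 0.069846. Accumulating E over each segment gives final E = 5.6575.

G0 X12.00 Y15.00 Z21.56
G1 X37.00 Y15.00 E1.7462
G1 X37.00 Y30.50 E2.8288
G1 X12.00 Y30.50 E4.5749
G1 X12.00 Y15.00 E5.6575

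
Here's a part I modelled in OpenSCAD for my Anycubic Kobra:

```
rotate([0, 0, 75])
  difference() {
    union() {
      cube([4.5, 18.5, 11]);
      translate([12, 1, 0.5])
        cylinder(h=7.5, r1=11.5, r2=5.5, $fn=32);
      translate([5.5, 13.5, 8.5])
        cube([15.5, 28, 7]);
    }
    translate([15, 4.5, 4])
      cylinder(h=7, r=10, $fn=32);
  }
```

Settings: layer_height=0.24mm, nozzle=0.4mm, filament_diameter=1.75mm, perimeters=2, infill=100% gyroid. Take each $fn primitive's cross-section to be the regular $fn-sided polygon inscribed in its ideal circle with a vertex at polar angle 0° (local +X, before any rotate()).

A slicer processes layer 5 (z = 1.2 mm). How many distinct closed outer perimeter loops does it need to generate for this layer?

At z = 1.2 mm: the cube is present — its section is the full 4.5×18.5 rectangle; the cone at (12, 1) (r1=11.5→r2=5.5) has section circumradius 10.940 here — a regular 32-gon; the cube at (5.5, 13.5) does not reach this height (z outside [8.5, 15.5]); Taking the union: the regions partially overlap (shared area 22.01 mm²), so overlapping operands fuse into one piece — 1 connected region; the cylinder at (15, 4.5) does not reach this height (z outside [4, 11]); Subtracting the remaining from the first: none of the subtracted shapes is present at this height, so the result so far is unchanged — 1 connected region; (whole slice rotated 75° about Z — lengths, areas and connectivity unchanged). The result has 1 disconnected region.

1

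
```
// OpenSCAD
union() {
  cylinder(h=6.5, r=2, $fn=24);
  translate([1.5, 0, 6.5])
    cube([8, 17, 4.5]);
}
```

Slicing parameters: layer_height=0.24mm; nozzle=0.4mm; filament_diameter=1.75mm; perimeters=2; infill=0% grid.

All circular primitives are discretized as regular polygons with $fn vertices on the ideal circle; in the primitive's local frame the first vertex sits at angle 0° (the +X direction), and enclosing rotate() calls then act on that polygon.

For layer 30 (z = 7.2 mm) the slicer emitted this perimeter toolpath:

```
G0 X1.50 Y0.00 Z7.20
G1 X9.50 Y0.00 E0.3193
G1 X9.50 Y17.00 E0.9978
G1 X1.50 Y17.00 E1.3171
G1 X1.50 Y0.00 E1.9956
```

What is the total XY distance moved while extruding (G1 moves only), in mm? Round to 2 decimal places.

Sum the Euclidean lengths of each G1 segment: total = 50.00 mm.

50.00 mm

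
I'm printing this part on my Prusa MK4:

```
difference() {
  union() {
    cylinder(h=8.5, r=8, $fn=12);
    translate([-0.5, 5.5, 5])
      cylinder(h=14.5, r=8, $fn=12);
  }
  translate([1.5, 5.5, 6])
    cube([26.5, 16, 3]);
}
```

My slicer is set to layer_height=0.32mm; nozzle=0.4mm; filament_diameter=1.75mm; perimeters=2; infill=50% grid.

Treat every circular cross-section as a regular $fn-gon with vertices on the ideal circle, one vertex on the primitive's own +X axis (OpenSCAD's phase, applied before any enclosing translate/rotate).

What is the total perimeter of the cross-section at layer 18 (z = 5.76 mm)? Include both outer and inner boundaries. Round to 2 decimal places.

At z = 5.76 mm: the r=8 cylinder contributes a regular 12-gon of circumradius 8 (perimeter = 2·12·8.000·sin(180°/12) = 49.69 mm); the r=8 cylinder at (-0.5, 5.5) contributes a regular 12-gon of circumradius 8 (perimeter = 2·12·8.000·sin(180°/12) = 49.69 mm); Combining (union): the regions partially overlap (shared area 107.59 mm²), so the edge portions inside another operand are dropped and the merged outline is re-measured after clipping — boundary = 61.08 mm; the cube at (1.5, 5.5) does not reach this height (z outside [6, 9]); Subtracting the remaining from the first: none of the subtracted shapes is present at this height, so the result so far is unchanged — boundary = 61.08 mm. Overall, the cross-section is a single solid region. Total boundary length (outer) = 61.08 mm.

61.08 mm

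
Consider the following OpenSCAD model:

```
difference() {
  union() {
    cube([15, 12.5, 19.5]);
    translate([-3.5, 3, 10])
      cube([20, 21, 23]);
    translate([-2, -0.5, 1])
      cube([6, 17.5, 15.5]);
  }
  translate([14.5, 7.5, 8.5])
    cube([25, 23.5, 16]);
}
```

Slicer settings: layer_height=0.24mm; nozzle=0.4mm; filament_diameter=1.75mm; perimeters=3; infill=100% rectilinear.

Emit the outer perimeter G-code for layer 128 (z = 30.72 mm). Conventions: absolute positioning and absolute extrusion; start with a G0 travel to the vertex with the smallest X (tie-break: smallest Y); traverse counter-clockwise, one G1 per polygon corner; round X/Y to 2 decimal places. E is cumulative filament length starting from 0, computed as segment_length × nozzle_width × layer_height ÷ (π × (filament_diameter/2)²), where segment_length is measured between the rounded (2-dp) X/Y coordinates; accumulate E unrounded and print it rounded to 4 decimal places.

G0 X-3.50 Y3.00 Z30.72
G1 X16.50 Y3.00 E0.7982
G1 X16.50 Y24.00 E1.6364
G1 X-3.50 Y24.00 E2.4346
G1 X-3.50 Y3.00 E3.2728

At z = 30.72 mm: the cube is absent (z outside [0, 19.5]); the cube at (-3.5, 3) (footprint 20×21) is included at this height; the cube at (-2, -0.5) does not reach this height (z outside [1, 16.5]); Taking the union: only the 20×21 cube at (-3.5, 3) is present, so the union is just that shape — 1 connected region; the cube at (14.5, 7.5) is not intersected at this z (z outside [8.5, 24.5]); Taking the first minus the rest: none of the subtracted shapes is present at this height, so the result so far is unchanged — 1 connected region. The outline is a single polygon with 4 vertices. Extrusion per mm of travel: 0.4 × 0.24 / (π × 0.875²) = 0.039912. Accumulating E over each segment gives final E = 3.2728.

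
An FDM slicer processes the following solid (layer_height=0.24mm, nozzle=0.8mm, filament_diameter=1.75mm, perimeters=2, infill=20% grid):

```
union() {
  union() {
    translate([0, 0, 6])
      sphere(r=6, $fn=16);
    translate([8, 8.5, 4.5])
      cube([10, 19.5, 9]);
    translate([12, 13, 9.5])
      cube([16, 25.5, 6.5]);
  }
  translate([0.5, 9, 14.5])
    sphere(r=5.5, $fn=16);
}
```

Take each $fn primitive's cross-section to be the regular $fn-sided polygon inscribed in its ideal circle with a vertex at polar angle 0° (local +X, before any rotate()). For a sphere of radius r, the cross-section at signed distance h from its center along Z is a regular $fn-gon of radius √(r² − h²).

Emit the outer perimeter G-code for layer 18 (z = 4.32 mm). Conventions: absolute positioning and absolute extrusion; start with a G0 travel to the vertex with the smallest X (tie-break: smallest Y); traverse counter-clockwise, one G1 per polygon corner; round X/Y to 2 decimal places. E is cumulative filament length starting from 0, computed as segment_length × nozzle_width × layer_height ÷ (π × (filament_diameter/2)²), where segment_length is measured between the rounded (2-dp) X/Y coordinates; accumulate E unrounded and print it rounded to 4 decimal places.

G0 X-5.76 Y0.00 Z4.32
G1 X-5.32 Y-2.20 E0.1791
G1 X-4.07 Y-4.07 E0.3586
G1 X-2.20 Y-5.32 E0.5382
G1 X0.00 Y-5.76 E0.7173
G1 X2.20 Y-5.32 E0.8964
G1 X4.07 Y-4.07 E1.0759
G1 X5.32 Y-2.20 E1.2555
G1 X5.76 Y0.00 E1.4346
G1 X5.32 Y2.20 E1.6137
G1 X4.07 Y4.07 E1.7932
G1 X2.20 Y5.32 E1.9728
G1 X0.00 Y5.76 E2.1518
G1 X-2.20 Y5.32 E2.3309
G1 X-4.07 Y4.07 E2.5105
G1 X-5.32 Y2.20 E2.6900
G1 X-5.76 Y0.00 E2.8691

At z = 4.32 mm: the sphere: section is a regular 16-gon, circumradius = √(r²−h²) = √(6²−1.68²) = 5.760; the cube at (8, 8.5) is absent (z outside [4.5, 13.5]); the cube at (12, 13) is not intersected at this z (z outside [9.5, 16]); Merging all regions: only the r=6 sphere is present, so the union is just that shape — 1 connected region; the sphere at (0.5, 9) is absent (|z−center|=10.180 > r=5.5); Taking the union: only the result so far is present, so the union is just that shape — 1 connected region. The outline is a single polygon with 16 vertices. Extrusion per mm of travel: 0.8 × 0.24 / (π × 0.875²) = 0.079824. Accumulating E over each segment gives final E = 2.8691.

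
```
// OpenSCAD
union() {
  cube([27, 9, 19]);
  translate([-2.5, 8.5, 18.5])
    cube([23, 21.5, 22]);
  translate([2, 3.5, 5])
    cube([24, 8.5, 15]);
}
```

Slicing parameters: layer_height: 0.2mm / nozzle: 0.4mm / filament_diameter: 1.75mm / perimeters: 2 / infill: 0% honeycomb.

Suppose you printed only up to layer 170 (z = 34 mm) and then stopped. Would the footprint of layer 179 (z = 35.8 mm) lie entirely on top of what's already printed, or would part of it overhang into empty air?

Compare the two slices. At z = 34: the cube is absent (z outside [0, 19]); the 23×21.5 cube at (-2.5, 8.5) contributes its full rectangle (area 494.50 mm²); the cube at (2, 3.5) does not reach this height (z outside [5, 20]); Taking the union: only the 23×21.5 cube at (-2.5, 8.5) is present, so the union is just that shape — area = 494.50 mm². At z = 35.8: the cube is not intersected at this z (z outside [0, 19]); the 23×21.5 cube at (-2.5, 8.5) contributes its full rectangle (area 494.50 mm²); the cube at (2, 3.5) is not intersected at this z (z outside [5, 20]); Merging all regions: only the 23×21.5 cube at (-2.5, 8.5) is present, so the union is just that shape — area = 494.50 mm². Checking containment: the cross-section at z = 35.8 is a subset of the cross-section at z = 34.

entirely on top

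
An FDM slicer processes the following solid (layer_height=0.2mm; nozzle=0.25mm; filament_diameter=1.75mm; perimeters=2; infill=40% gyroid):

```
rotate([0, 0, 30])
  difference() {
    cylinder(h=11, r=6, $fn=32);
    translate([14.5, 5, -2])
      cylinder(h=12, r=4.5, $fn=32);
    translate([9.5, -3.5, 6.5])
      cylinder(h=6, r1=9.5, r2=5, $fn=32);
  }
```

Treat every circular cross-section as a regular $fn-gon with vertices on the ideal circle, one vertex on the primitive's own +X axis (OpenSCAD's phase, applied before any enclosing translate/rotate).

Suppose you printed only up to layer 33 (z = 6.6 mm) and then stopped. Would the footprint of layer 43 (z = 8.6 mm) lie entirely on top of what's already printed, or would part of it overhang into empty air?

Compare the two slices. At z = 6.6: the cylinder: section is a regular 32-gon, circumradius r=6 (area = (32/2)·6.000²·sin(360°/32) = 112.37 mm²); the cylinder at (14.5, 5): section is a regular 32-gon, circumradius r=4.5 (area = (32/2)·4.500²·sin(360°/32) = 63.21 mm²); the cone at (9.5, -3.5) (r1=9.5→r2=5) has section circumradius 9.425 here — a regular 32-gon (area = (32/2)·9.425²·sin(360°/32) = 277.28 mm²); After the difference (first − rest): starting from the r=6 cylinder (112.37 mm²), the r=4.5 cylinder at (14.5, 5) misses the remaining region (no effect); the cone at (9.5, -3.5) partially overlaps it — only the 40.40 mm² overlap (of its 277.28 mm²) is removed, clipping the outline — area = 71.97 mm²; (whole slice rotated 30° about Z — lengths, areas and connectivity unchanged). At z = 8.6: the cylinder: section is a regular 32-gon, circumradius r=6 (area = (32/2)·6.000²·sin(360°/32) = 112.37 mm²); the cylinder at (14.5, 5): section is a regular 32-gon, circumradius r=4.5 (area = (32/2)·4.500²·sin(360°/32) = 63.21 mm²); the cone at (9.5, -3.5): at t=0.350 of its height the radius interpolates to r₁+(r₂−r₁)t = 7.925, giving a regular 32-gon of that circumradius (area = (32/2)·7.925²·sin(360°/32) = 196.04 mm²); Taking the first minus the rest: starting from the r=6 cylinder (112.37 mm²), the r=4.5 cylinder at (14.5, 5) misses the remaining region (no effect); the cone at (9.5, -3.5) partially overlaps it — only the 24.16 mm² overlap (of its 196.04 mm²) is removed, clipping the outline — area = 88.21 mm²; (whole slice rotated 30° about Z — lengths, areas and connectivity unchanged). Checking containment: at z = 8.6 the cross-section extends beyond the z = 6.6 cross-section by about 16.24 mm².

part overhangs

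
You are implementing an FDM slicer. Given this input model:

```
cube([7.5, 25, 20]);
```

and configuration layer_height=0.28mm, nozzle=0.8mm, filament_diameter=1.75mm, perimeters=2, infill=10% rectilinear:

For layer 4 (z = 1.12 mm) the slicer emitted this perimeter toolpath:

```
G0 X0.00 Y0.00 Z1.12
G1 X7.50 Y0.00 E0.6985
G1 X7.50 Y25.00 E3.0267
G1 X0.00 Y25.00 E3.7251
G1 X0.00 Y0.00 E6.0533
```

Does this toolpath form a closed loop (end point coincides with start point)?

Start point (G0): (0.00, 0.00). End point (last G1): the path returns to the start — closed.

yes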